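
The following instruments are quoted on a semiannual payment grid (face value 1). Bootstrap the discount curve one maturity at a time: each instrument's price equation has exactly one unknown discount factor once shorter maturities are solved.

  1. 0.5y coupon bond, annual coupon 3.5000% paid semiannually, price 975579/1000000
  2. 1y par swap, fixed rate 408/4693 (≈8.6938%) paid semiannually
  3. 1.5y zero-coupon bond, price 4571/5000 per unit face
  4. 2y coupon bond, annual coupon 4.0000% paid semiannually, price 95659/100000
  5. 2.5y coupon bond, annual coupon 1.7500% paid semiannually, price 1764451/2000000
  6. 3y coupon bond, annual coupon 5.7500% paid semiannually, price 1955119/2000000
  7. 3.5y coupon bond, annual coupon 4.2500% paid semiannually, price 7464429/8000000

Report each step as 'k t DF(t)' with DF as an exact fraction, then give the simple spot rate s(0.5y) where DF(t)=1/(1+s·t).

1 1/2 2397/2500
2 1 574/625
3 3/2 4571/5000
4 2 8831/10000
5 5/2 8427/10000
6 3 103/125
7 7/2 321/400
s(0.5y) = (1/(2397/2500) − 1)/(1/2) = 206/2397 ≈ 8.5941%

step 1 [0.5y] bond c/2=7/400: DF=(975579/1000000 − 7/400·(0))/(1+7/400) = 2397/2500 ≈ 0.958800
step 2 [1y] swap r/2=204/4693: DF=(1 − 204/4693·(0.958800))/(1+204/4693) = 574/625 ≈ 0.918400
step 3 [1.5y] zero: DF = P = 4571/5000 ≈ 0.914200
step 4 [2y] bond c/2=1/50: DF=(95659/100000 − 1/50·(0.958800+0.918400+0.914200))/(1+1/50) = 8831/10000 ≈ 0.883100
step 5 [2.5y] bond c/2=7/800: DF=(1764451/2000000 − 7/800·(0.958800+0.918400+0.914200+0.883100))/(1+7/800) = 8427/10000 ≈ 0.842700
step 6 [3y] bond c/2=23/800: DF=(1955119/2000000 − 23/800·(0.958800+0.918400+0.914200+0.883100+0.842700))/(1+23/800) = 103/125 ≈ 0.824000
step 7 [3.5y] bond c/2=17/800: DF=(7464429/8000000 − 17/800·(0.958800+0.918400+0.914200+0.883100+0.842700+0.824000))/(1+17/800) = 321/400 ≈ 0.802500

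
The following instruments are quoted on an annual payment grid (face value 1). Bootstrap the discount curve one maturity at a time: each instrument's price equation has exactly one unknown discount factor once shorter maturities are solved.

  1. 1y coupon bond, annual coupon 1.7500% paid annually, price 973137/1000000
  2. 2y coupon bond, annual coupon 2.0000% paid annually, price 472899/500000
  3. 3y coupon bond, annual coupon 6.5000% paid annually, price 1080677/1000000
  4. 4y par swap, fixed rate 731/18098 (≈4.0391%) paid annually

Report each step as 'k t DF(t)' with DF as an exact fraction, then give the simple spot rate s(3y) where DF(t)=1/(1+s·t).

1 1 2391/2500
2 2 1817/2000
3 3 9009/10000
4 4 4269/5000
s(3y) = (1/(9009/10000) − 1)/(3) = 991/27027 ≈ 3.6667%

step 1 [1y] bond c/1=7/400: DF=(973137/1000000 − 7/400·(0))/(1+7/400) = 2391/2500 ≈ 0.956400
step 2 [2y] bond c/1=1/50: DF=(472899/500000 − 1/50·(0.956400))/(1+1/50) = 1817/2000 ≈ 0.908500
step 3 [3y] bond c/1=13/200: DF=(1080677/1000000 − 13/200·(0.956400+0.908500))/(1+13/200) = 9009/10000 ≈ 0.900900
step 4 [4y] swap r/1=731/18098: DF=(1 − 731/18098·(0.956400+0.908500+0.900900))/(1+731/18098) = 4269/5000 ≈ 0.853800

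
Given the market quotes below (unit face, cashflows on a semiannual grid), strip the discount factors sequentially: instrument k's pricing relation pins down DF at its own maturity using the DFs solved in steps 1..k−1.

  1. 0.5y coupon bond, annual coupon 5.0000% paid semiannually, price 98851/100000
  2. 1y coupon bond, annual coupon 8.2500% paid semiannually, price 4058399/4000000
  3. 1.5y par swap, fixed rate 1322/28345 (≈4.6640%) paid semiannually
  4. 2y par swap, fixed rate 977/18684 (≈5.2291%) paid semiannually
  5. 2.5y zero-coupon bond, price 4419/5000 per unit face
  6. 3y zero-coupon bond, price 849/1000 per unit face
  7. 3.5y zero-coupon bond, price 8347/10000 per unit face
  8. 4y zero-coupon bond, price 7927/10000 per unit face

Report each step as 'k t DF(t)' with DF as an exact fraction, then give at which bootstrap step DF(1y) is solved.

step 1 [0.5y] bond c/2=1/40: DF=(98851/100000 − 1/40·(0))/(1+1/40) = 2411/2500 ≈ 0.964400
step 2 [1y] bond c/2=33/800: DF=(4058399/4000000 − 33/800·(0.964400))/(1+33/800) = 4681/5000 ≈ 0.936200
step 3 [1.5y] swap r/2=661/28345: DF=(1 − 661/28345·(0.964400+0.936200))/(1+661/28345) = 9339/10000 ≈ 0.933900
step 4 [2y] swap r/2=977/37368: DF=(1 − 977/37368·(0.964400+0.936200+0.933900))/(1+977/37368) = 9023/10000 ≈ 0.902300
step 5 [2.5y] zero: DF = P = 4419/5000 ≈ 0.883800
step 6 [3y] zero: DF = P = 849/1000 ≈ 0.849000
step 7 [3.5y] zero: DF = P = 8347/10000 ≈ 0.834700
step 8 [4y] zero: DF = P = 7927/10000 ≈ 0.792700

1 1/2 2411/2500
2 1 4681/5000
3 3/2 9339/10000
4 2 9023/10000
5 5/2 4419/5000
6 3 849/1000
7 7/2 8347/10000
8 4 7927/10000
DF(1y) is solved at step 2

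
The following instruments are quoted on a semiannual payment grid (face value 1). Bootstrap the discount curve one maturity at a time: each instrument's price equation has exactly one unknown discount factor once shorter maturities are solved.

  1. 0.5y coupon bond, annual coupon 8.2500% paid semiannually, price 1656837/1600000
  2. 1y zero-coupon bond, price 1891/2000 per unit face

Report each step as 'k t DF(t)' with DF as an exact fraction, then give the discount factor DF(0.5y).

1 1/2 1989/2000
2 1 1891/2000
DF(0.5y) = 1989/2000 ≈ 0.994500

step 1 [0.5y] bond c/2=33/800: DF=(1656837/1600000 − 33/800·(0))/(1+33/800) = 1989/2000 ≈ 0.994500
step 2 [1y] zero: DF = P = 1891/2000 ≈ 0.945500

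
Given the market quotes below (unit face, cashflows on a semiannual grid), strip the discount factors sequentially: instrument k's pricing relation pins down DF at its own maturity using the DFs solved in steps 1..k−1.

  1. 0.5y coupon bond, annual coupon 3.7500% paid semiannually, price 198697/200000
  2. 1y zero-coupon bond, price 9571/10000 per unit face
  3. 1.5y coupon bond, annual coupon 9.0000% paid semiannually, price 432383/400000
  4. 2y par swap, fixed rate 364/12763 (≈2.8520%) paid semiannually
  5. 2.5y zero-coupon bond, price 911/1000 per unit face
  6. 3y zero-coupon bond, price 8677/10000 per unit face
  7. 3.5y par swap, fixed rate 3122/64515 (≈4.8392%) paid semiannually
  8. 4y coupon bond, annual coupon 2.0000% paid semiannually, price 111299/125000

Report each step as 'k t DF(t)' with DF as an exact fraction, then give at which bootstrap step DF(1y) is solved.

step 1 [0.5y] bond c/2=3/160: DF=(198697/200000 − 3/160·(0))/(1+3/160) = 1219/1250 ≈ 0.975200
step 2 [1y] zero: DF = P = 9571/10000 ≈ 0.957100
step 3 [1.5y] bond c/2=9/200: DF=(432383/400000 − 9/200·(0.975200+0.957100))/(1+9/200) = 1189/1250 ≈ 0.951200
step 4 [2y] swap r/2=182/12763: DF=(1 − 182/12763·(0.975200+0.957100+0.951200))/(1+182/12763) = 4727/5000 ≈ 0.945400
step 5 [2.5y] zero: DF = P = 911/1000 ≈ 0.911000
step 6 [3y] zero: DF = P = 8677/10000 ≈ 0.867700
step 7 [3.5y] swap r/2=1561/64515: DF=(1 − 1561/64515·(0.975200+0.957100+0.951200+0.945400+0.911000+0.867700))/(1+1561/64515) = 8439/10000 ≈ 0.843900
step 8 [4y] bond c/2=1/100: DF=(111299/125000 − 1/100·(0.975200+0.957100+0.951200+0.945400+0.911000+0.867700+0.843900))/(1+1/100) = 8177/10000 ≈ 0.817700

1 1/2 1219/1250
2 1 9571/10000
3 3/2 1189/1250
4 2 4727/5000
5 5/2 911/1000
6 3 8677/10000
7 7/2 8439/10000
8 4 8177/10000
DF(1y) is solved at step 2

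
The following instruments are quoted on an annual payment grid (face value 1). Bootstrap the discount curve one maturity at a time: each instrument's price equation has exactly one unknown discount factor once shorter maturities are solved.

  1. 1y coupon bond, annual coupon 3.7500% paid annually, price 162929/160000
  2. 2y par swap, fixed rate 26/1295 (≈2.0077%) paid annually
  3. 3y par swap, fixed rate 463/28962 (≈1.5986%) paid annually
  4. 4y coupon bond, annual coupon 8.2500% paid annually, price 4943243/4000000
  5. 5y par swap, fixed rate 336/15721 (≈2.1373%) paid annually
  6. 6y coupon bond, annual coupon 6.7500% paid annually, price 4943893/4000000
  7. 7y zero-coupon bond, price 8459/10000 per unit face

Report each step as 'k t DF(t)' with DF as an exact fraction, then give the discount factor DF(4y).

step 1 [1y] bond c/1=3/80: DF=(162929/160000 − 3/80·(0))/(1+3/80) = 1963/2000 ≈ 0.981500
step 2 [2y] swap r/1=26/1295: DF=(1 − 26/1295·(0.981500))/(1+26/1295) = 961/1000 ≈ 0.961000
step 3 [3y] swap r/1=463/28962: DF=(1 − 463/28962·(0.981500+0.961000))/(1+463/28962) = 9537/10000 ≈ 0.953700
step 4 [4y] bond c/1=33/400: DF=(4943243/4000000 − 33/400·(0.981500+0.961000+0.953700))/(1+33/400) = 9209/10000 ≈ 0.920900
step 5 [5y] swap r/1=336/15721: DF=(1 − 336/15721·(0.981500+0.961000+0.953700+0.920900))/(1+336/15721) = 562/625 ≈ 0.899200
step 6 [6y] bond c/1=27/400: DF=(4943893/4000000 − 27/400·(0.981500+0.961000+0.953700+0.920900+0.899200))/(1+27/400) = 2149/2500 ≈ 0.859600
step 7 [7y] zero: DF = P = 8459/10000 ≈ 0.845900

1 1 1963/2000
2 2 961/1000
3 3 9537/10000
4 4 9209/10000
5 5 562/625
6 6 2149/2500
7 7 8459/10000
DF(4y) = 9209/10000 ≈ 0.920900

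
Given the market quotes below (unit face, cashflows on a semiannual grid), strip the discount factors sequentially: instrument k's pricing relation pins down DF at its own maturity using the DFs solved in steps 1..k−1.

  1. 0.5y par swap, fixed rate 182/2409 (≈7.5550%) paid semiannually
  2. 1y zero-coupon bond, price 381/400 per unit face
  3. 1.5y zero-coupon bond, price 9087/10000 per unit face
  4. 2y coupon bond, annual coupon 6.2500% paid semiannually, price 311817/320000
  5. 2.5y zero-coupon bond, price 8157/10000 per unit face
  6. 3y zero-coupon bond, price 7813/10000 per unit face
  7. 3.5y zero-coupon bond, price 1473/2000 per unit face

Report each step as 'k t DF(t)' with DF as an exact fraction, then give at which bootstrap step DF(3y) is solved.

1 1/2 2409/2500
2 1 381/400
3 3/2 9087/10000
4 2 8593/10000
5 5/2 8157/10000
6 3 7813/10000
7 7/2 1473/2000
DF(3y) is solved at step 6

step 1 [0.5y] swap r/2=91/2409: DF=(1 − 91/2409·(0))/(1+91/2409) = 2409/2500 ≈ 0.963600
step 2 [1y] zero: DF = P = 381/400 ≈ 0.952500
step 3 [1.5y] zero: DF = P = 9087/10000 ≈ 0.908700
step 4 [2y] bond c/2=1/32: DF=(311817/320000 − 1/32·(0.963600+0.952500+0.908700))/(1+1/32) = 8593/10000 ≈ 0.859300
step 5 [2.5y] zero: DF = P = 8157/10000 ≈ 0.815700
step 6 [3y] zero: DF = P = 7813/10000 ≈ 0.781300
step 7 [3.5y] zero: DF = P = 1473/2000 ≈ 0.736500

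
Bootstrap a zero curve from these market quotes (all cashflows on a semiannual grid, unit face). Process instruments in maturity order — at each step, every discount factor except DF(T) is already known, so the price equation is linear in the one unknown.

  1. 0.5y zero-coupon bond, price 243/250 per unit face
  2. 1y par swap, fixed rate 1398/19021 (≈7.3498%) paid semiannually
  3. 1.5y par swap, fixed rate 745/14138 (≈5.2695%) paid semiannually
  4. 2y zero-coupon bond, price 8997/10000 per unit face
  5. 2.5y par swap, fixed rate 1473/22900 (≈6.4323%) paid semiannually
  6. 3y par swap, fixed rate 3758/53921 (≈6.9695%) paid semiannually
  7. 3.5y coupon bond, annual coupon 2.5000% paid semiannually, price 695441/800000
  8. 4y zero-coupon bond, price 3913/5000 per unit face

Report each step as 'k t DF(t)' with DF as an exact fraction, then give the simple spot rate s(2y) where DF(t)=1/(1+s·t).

1 1/2 243/250
2 1 9301/10000
3 3/2 1851/2000
4 2 8997/10000
5 5/2 8527/10000
6 3 8121/10000
7 7/2 99/125
8 4 3913/5000
s(2y) = (1/(8997/10000) − 1)/(2) = 1003/17994 ≈ 5.5741%

step 1 [0.5y] zero: DF = P = 243/250 ≈ 0.972000
step 2 [1y] swap r/2=699/19021: DF=(1 − 699/19021·(0.972000))/(1+699/19021) = 9301/10000 ≈ 0.930100
step 3 [1.5y] swap r/2=745/28276: DF=(1 − 745/28276·(0.972000+0.930100))/(1+745/28276) = 1851/2000 ≈ 0.925500
step 4 [2y] zero: DF = P = 8997/10000 ≈ 0.899700
step 5 [2.5y] swap r/2=1473/45800: DF=(1 − 1473/45800·(0.972000+0.930100+0.925500+0.899700))/(1+1473/45800) = 8527/10000 ≈ 0.852700
step 6 [3y] swap r/2=1879/53921: DF=(1 − 1879/53921·(0.972000+0.930100+0.925500+0.899700+0.852700))/(1+1879/53921) = 8121/10000 ≈ 0.812100
step 7 [3.5y] bond c/2=1/80: DF=(695441/800000 − 1/80·(0.972000+0.930100+0.925500+0.899700+0.852700+0.812100))/(1+1/80) = 99/125 ≈ 0.792000
step 8 [4y] zero: DF = P = 3913/5000 ≈ 0.782600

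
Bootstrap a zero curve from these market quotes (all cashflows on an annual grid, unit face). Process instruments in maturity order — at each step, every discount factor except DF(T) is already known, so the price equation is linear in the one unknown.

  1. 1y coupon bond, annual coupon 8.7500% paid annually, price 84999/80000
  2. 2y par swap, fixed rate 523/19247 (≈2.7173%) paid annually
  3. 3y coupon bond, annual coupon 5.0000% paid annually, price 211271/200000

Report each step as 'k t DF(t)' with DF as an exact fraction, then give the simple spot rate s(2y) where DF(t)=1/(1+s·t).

1 1 977/1000
2 2 9477/10000
3 3 1143/1250
s(2y) = (1/(9477/10000) − 1)/(2) = 523/18954 ≈ 2.7593%

step 1 [1y] bond c/1=7/80: DF=(84999/80000 − 7/80·(0))/(1+7/80) = 977/1000 ≈ 0.977000
step 2 [2y] swap r/1=523/19247: DF=(1 − 523/19247·(0.977000))/(1+523/19247) = 9477/10000 ≈ 0.947700
step 3 [3y] bond c/1=1/20: DF=(211271/200000 − 1/20·(0.977000+0.947700))/(1+1/20) = 1143/1250 ≈ 0.914400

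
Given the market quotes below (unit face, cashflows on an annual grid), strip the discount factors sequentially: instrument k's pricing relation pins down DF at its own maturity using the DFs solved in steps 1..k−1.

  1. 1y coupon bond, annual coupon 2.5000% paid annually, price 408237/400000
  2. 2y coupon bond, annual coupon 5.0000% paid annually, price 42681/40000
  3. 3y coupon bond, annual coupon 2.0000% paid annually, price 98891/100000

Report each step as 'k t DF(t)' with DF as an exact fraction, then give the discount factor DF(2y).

step 1 [1y] bond c/1=1/40: DF=(408237/400000 − 1/40·(0))/(1+1/40) = 9957/10000 ≈ 0.995700
step 2 [2y] bond c/1=1/20: DF=(42681/40000 − 1/20·(0.995700))/(1+1/20) = 1211/1250 ≈ 0.968800
step 3 [3y] bond c/1=1/50: DF=(98891/100000 − 1/50·(0.995700+0.968800))/(1+1/50) = 931/1000 ≈ 0.931000

1 1 9957/10000
2 2 1211/1250
3 3 931/1000
DF(2y) = 1211/1250 ≈ 0.968800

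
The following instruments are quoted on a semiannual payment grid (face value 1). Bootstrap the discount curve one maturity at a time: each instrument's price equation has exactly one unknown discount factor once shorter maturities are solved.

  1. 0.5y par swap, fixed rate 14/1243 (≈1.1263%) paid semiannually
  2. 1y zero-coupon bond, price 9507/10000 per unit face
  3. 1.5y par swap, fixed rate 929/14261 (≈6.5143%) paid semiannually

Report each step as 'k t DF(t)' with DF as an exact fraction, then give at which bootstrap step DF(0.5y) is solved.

1 1/2 1243/1250
2 1 9507/10000
3 3/2 9071/10000
DF(0.5y) is solved at step 1

step 1 [0.5y] swap r/2=7/1243: DF=(1 − 7/1243·(0))/(1+7/1243) = 1243/1250 ≈ 0.994400
step 2 [1y] zero: DF = P = 9507/10000 ≈ 0.950700
step 3 [1.5y] swap r/2=929/28522: DF=(1 − 929/28522·(0.994400+0.950700))/(1+929/28522) = 9071/10000 ≈ 0.907100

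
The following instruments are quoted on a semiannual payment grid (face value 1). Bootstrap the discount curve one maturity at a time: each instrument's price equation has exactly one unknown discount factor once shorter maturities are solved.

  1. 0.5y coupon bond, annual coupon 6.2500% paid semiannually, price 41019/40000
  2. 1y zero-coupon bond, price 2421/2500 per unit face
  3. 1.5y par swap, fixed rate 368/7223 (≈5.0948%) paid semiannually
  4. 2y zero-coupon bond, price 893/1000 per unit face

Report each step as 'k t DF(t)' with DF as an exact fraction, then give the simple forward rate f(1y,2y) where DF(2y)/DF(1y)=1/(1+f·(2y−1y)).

1 1/2 1243/1250
2 1 2421/2500
3 3/2 579/625
4 2 893/1000
f(1y,2y) = ((2421/2500)/(893/1000) − 1)/(1) = 377/4465 ≈ 8.4434%

step 1 [0.5y] bond c/2=1/32: DF=(41019/40000 − 1/32·(0))/(1+1/32) = 1243/1250 ≈ 0.994400
step 2 [1y] zero: DF = P = 2421/2500 ≈ 0.968400
step 3 [1.5y] swap r/2=184/7223: DF=(1 − 184/7223·(0.994400+0.968400))/(1+184/7223) = 579/625 ≈ 0.926400
step 4 [2y] zero: DF = P = 893/1000 ≈ 0.893000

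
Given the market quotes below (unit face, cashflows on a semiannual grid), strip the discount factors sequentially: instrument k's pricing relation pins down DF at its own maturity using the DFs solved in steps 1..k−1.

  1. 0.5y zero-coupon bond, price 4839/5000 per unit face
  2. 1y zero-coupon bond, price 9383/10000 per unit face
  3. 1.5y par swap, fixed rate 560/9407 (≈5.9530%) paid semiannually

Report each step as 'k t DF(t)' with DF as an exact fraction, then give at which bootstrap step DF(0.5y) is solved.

step 1 [0.5y] zero: DF = P = 4839/5000 ≈ 0.967800
step 2 [1y] zero: DF = P = 9383/10000 ≈ 0.938300
step 3 [1.5y] swap r/2=280/9407: DF=(1 − 280/9407·(0.967800+0.938300))/(1+280/9407) = 229/250 ≈ 0.916000

1 1/2 4839/5000
2 1 9383/10000
3 3/2 229/250
DF(0.5y) is solved at step 1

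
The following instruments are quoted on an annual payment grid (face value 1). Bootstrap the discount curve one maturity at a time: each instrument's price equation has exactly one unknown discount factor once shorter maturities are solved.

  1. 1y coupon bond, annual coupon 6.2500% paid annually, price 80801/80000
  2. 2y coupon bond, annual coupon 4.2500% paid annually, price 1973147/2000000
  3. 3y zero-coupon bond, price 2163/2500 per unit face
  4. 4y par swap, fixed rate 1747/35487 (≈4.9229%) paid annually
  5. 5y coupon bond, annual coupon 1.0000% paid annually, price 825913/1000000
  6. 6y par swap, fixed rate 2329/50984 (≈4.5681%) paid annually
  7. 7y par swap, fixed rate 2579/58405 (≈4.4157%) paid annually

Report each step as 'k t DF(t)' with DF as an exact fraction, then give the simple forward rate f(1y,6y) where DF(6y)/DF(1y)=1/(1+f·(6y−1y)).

step 1 [1y] bond c/1=1/16: DF=(80801/80000 − 1/16·(0))/(1+1/16) = 4753/5000 ≈ 0.950600
step 2 [2y] bond c/1=17/400: DF=(1973147/2000000 − 17/400·(0.950600))/(1+17/400) = 2269/2500 ≈ 0.907600
step 3 [3y] zero: DF = P = 2163/2500 ≈ 0.865200
step 4 [4y] swap r/1=1747/35487: DF=(1 − 1747/35487·(0.950600+0.907600+0.865200))/(1+1747/35487) = 8253/10000 ≈ 0.825300
step 5 [5y] bond c/1=1/100: DF=(825913/1000000 − 1/100·(0.950600+0.907600+0.865200+0.825300))/(1+1/100) = 3913/5000 ≈ 0.782600
step 6 [6y] swap r/1=2329/50984: DF=(1 − 2329/50984·(0.950600+0.907600+0.865200+0.825300+0.782600))/(1+2329/50984) = 7671/10000 ≈ 0.767100
step 7 [7y] swap r/1=2579/58405: DF=(1 − 2579/58405·(0.950600+0.907600+0.865200+0.825300+0.782600+0.767100))/(1+2579/58405) = 7421/10000 ≈ 0.742100

1 1 4753/5000
2 2 2269/2500
3 3 2163/2500
4 4 8253/10000
5 5 3913/5000
6 6 7671/10000
7 7 7421/10000
f(1y,6y) = ((4753/5000)/(7671/10000) − 1)/(5) = 367/7671 ≈ 4.7843%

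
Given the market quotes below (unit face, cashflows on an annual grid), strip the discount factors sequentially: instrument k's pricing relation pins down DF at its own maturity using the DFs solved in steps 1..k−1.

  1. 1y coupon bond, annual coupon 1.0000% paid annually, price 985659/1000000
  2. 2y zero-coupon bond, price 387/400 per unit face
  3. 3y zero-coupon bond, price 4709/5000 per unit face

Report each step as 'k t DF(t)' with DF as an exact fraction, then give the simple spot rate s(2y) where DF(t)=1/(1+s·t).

1 1 9759/10000
2 2 387/400
3 3 4709/5000
s(2y) = (1/(387/400) − 1)/(2) = 13/774 ≈ 1.6796%

step 1 [1y] bond c/1=1/100: DF=(985659/1000000 − 1/100·(0))/(1+1/100) = 9759/10000 ≈ 0.975900
step 2 [2y] zero: DF = P = 387/400 ≈ 0.967500
step 3 [3y] zero: DF = P = 4709/5000 ≈ 0.941800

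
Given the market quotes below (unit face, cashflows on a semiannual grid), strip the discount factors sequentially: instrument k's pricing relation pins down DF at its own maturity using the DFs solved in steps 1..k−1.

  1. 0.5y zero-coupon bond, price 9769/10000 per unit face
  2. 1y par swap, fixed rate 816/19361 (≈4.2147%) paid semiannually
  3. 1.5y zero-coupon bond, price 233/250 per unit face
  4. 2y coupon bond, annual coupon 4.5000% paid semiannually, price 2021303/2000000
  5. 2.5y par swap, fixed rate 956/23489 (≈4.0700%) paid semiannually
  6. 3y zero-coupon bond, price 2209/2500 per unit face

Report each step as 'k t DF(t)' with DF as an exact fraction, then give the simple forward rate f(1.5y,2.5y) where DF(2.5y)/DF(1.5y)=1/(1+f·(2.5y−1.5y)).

step 1 [0.5y] zero: DF = P = 9769/10000 ≈ 0.976900
step 2 [1y] swap r/2=408/19361: DF=(1 − 408/19361·(0.976900))/(1+408/19361) = 1199/1250 ≈ 0.959200
step 3 [1.5y] zero: DF = P = 233/250 ≈ 0.932000
step 4 [2y] bond c/2=9/400: DF=(2021303/2000000 − 9/400·(0.976900+0.959200+0.932000))/(1+9/400) = 9253/10000 ≈ 0.925300
step 5 [2.5y] swap r/2=478/23489: DF=(1 − 478/23489·(0.976900+0.959200+0.932000+0.925300))/(1+478/23489) = 2261/2500 ≈ 0.904400
step 6 [3y] zero: DF = P = 2209/2500 ≈ 0.883600

1 1/2 9769/10000
2 1 1199/1250
3 3/2 233/250
4 2 9253/10000
5 5/2 2261/2500
6 3 2209/2500
f(1.5y,2.5y) = ((233/250)/(2261/2500) − 1)/(1) = 69/2261 ≈ 3.0517%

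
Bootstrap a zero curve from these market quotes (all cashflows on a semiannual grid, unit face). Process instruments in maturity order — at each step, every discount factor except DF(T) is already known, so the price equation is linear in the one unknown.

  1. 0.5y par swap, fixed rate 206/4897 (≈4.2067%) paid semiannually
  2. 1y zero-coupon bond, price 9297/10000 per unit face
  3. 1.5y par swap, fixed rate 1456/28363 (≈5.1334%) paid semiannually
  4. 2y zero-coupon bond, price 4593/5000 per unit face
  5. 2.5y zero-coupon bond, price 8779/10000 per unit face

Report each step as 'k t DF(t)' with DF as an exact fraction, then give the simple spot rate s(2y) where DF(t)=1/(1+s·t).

step 1 [0.5y] swap r/2=103/4897: DF=(1 − 103/4897·(0))/(1+103/4897) = 4897/5000 ≈ 0.979400
step 2 [1y] zero: DF = P = 9297/10000 ≈ 0.929700
step 3 [1.5y] swap r/2=728/28363: DF=(1 − 728/28363·(0.979400+0.929700))/(1+728/28363) = 1159/1250 ≈ 0.927200
step 4 [2y] zero: DF = P = 4593/5000 ≈ 0.918600
step 5 [2.5y] zero: DF = P = 8779/10000 ≈ 0.877900

1 1/2 4897/5000
2 1 9297/10000
3 3/2 1159/1250
4 2 4593/5000
5 5/2 8779/10000
s(2y) = (1/(4593/5000) − 1)/(2) = 407/9186 ≈ 4.4307%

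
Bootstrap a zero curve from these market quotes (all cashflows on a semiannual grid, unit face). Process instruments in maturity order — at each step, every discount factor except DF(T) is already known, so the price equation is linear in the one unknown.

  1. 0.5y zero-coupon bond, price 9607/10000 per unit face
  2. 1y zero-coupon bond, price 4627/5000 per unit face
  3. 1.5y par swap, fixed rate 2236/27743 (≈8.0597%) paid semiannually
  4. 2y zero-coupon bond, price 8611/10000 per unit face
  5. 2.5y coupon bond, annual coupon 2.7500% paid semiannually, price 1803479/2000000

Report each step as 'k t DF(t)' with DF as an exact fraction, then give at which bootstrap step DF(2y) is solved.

1 1/2 9607/10000
2 1 4627/5000
3 3/2 4441/5000
4 2 8611/10000
5 5/2 4201/5000
DF(2y) is solved at step 4

step 1 [0.5y] zero: DF = P = 9607/10000 ≈ 0.960700
step 2 [1y] zero: DF = P = 4627/5000 ≈ 0.925400
step 3 [1.5y] swap r/2=1118/27743: DF=(1 − 1118/27743·(0.960700+0.925400))/(1+1118/27743) = 4441/5000 ≈ 0.888200
step 4 [2y] zero: DF = P = 8611/10000 ≈ 0.861100
step 5 [2.5y] bond c/2=11/800: DF=(1803479/2000000 − 11/800·(0.960700+0.925400+0.888200+0.861100))/(1+11/800) = 4201/5000 ≈ 0.840200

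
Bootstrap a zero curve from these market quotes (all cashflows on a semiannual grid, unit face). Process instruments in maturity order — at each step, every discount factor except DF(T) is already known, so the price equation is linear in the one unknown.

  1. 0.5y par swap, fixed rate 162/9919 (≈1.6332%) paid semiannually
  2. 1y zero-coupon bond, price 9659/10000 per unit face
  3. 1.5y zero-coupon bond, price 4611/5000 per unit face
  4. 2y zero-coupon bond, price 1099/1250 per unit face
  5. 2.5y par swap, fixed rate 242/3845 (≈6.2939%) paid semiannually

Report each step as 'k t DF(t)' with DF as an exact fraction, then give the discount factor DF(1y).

1 1/2 9919/10000
2 1 9659/10000
3 3/2 4611/5000
4 2 1099/1250
5 5/2 2137/2500
DF(1y) = 9659/10000 ≈ 0.965900

step 1 [0.5y] swap r/2=81/9919: DF=(1 − 81/9919·(0))/(1+81/9919) = 9919/10000 ≈ 0.991900
step 2 [1y] zero: DF = P = 9659/10000 ≈ 0.965900
step 3 [1.5y] zero: DF = P = 4611/5000 ≈ 0.922200
step 4 [2y] zero: DF = P = 1099/1250 ≈ 0.879200
step 5 [2.5y] swap r/2=121/3845: DF=(1 − 121/3845·(0.991900+0.965900+0.922200+0.879200))/(1+121/3845) = 2137/2500 ≈ 0.854800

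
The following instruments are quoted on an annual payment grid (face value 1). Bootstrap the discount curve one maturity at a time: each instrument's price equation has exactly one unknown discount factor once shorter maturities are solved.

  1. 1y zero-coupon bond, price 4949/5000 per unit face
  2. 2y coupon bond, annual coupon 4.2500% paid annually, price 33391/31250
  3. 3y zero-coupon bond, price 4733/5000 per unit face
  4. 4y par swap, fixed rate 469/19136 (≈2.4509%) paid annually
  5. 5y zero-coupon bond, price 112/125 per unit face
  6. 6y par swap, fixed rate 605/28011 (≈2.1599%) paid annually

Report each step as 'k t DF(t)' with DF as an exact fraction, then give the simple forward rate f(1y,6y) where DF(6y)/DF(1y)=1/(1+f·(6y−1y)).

1 1 4949/5000
2 2 4923/5000
3 3 4733/5000
4 4 4531/5000
5 5 112/125
6 6 879/1000
f(1y,6y) = ((4949/5000)/(879/1000) − 1)/(5) = 554/21975 ≈ 2.5210%

step 1 [1y] zero: DF = P = 4949/5000 ≈ 0.989800
step 2 [2y] bond c/1=17/400: DF=(33391/31250 − 17/400·(0.989800))/(1+17/400) = 4923/5000 ≈ 0.984600
step 3 [3y] zero: DF = P = 4733/5000 ≈ 0.946600
step 4 [4y] swap r/1=469/19136: DF=(1 − 469/19136·(0.989800+0.984600+0.946600))/(1+469/19136) = 4531/5000 ≈ 0.906200
step 5 [5y] zero: DF = P = 112/125 ≈ 0.896000
step 6 [6y] swap r/1=605/28011: DF=(1 − 605/28011·(0.989800+0.984600+0.946600+0.906200+0.896000))/(1+605/28011) = 879/1000 ≈ 0.879000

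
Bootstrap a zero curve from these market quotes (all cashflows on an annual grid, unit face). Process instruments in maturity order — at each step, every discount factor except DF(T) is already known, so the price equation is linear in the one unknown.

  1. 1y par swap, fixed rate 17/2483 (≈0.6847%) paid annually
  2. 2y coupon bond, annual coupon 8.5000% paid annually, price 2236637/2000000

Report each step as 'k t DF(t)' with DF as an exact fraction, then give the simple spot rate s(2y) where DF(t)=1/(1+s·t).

1 1 2483/2500
2 2 9529/10000
s(2y) = (1/(9529/10000) − 1)/(2) = 471/19058 ≈ 2.4714%

step 1 [1y] swap r/1=17/2483: DF=(1 − 17/2483·(0))/(1+17/2483) = 2483/2500 ≈ 0.993200
step 2 [2y] bond c/1=17/200: DF=(2236637/2000000 − 17/200·(0.993200))/(1+17/200) = 9529/10000 ≈ 0.952900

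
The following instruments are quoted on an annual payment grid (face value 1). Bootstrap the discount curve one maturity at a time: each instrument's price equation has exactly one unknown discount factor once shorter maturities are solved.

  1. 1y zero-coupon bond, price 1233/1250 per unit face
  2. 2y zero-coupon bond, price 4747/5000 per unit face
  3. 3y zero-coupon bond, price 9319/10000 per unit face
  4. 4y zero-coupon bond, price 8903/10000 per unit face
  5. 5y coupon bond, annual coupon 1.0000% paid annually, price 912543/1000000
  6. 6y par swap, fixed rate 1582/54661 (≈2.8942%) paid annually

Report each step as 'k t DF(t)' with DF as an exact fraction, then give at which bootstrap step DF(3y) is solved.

step 1 [1y] zero: DF = P = 1233/1250 ≈ 0.986400
step 2 [2y] zero: DF = P = 4747/5000 ≈ 0.949400
step 3 [3y] zero: DF = P = 9319/10000 ≈ 0.931900
step 4 [4y] zero: DF = P = 8903/10000 ≈ 0.890300
step 5 [5y] bond c/1=1/100: DF=(912543/1000000 − 1/100·(0.986400+0.949400+0.931900+0.890300))/(1+1/100) = 8663/10000 ≈ 0.866300
step 6 [6y] swap r/1=1582/54661: DF=(1 − 1582/54661·(0.986400+0.949400+0.931900+0.890300+0.866300))/(1+1582/54661) = 4209/5000 ≈ 0.841800

1 1 1233/1250
2 2 4747/5000
3 3 9319/10000
4 4 8903/10000
5 5 8663/10000
6 6 4209/5000
DF(3y) is solved at step 3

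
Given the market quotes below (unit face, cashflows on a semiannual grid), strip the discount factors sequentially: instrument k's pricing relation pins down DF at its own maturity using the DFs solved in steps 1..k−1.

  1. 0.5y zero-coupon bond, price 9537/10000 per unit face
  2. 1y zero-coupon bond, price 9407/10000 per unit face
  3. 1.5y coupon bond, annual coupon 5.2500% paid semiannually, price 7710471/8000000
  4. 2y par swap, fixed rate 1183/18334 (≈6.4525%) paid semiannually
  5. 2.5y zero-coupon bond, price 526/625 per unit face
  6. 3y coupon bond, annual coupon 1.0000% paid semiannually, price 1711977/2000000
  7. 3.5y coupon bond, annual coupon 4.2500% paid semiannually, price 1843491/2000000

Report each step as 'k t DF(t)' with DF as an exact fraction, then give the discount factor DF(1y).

1 1/2 9537/10000
2 1 9407/10000
3 3/2 8907/10000
4 2 8817/10000
5 5/2 526/625
6 3 8293/10000
7 7/2 1583/2000
DF(1y) = 9407/10000 ≈ 0.940700

step 1 [0.5y] zero: DF = P = 9537/10000 ≈ 0.953700
step 2 [1y] zero: DF = P = 9407/10000 ≈ 0.940700
step 3 [1.5y] bond c/2=21/800: DF=(7710471/8000000 − 21/800·(0.953700+0.940700))/(1+21/800) = 8907/10000 ≈ 0.890700
step 4 [2y] swap r/2=1183/36668: DF=(1 − 1183/36668·(0.953700+0.940700+0.890700))/(1+1183/36668) = 8817/10000 ≈ 0.881700
step 5 [2.5y] zero: DF = P = 526/625 ≈ 0.841600
step 6 [3y] bond c/2=1/200: DF=(1711977/2000000 − 1/200·(0.953700+0.940700+0.890700+0.881700+0.841600))/(1+1/200) = 8293/10000 ≈ 0.829300
step 7 [3.5y] bond c/2=17/800: DF=(1843491/2000000 − 17/800·(0.953700+0.940700+0.890700+0.881700+0.841600+0.829300))/(1+17/800) = 1583/2000 ≈ 0.791500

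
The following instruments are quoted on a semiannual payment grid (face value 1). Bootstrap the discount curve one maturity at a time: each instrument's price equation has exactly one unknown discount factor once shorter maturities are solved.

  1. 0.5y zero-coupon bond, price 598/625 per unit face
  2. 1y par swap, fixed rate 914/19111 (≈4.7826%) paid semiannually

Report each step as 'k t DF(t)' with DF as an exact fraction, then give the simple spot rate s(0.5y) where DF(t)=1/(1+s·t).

1 1/2 598/625
2 1 9543/10000
s(0.5y) = (1/(598/625) − 1)/(1/2) = 27/299 ≈ 9.0301%

step 1 [0.5y] zero: DF = P = 598/625 ≈ 0.956800
step 2 [1y] swap r/2=457/19111: DF=(1 − 457/19111·(0.956800))/(1+457/19111) = 9543/10000 ≈ 0.954300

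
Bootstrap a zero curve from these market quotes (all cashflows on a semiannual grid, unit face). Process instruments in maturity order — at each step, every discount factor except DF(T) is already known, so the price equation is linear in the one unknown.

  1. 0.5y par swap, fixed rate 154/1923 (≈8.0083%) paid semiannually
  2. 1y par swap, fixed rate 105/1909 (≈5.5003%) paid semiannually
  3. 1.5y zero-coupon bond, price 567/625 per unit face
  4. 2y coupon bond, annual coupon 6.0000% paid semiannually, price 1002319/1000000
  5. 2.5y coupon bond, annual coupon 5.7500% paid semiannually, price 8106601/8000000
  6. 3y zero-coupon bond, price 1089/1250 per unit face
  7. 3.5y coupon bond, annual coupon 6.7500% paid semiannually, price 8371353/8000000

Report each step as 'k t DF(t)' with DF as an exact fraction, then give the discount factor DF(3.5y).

step 1 [0.5y] swap r/2=77/1923: DF=(1 − 77/1923·(0))/(1+77/1923) = 1923/2000 ≈ 0.961500
step 2 [1y] swap r/2=105/3818: DF=(1 − 105/3818·(0.961500))/(1+105/3818) = 379/400 ≈ 0.947500
step 3 [1.5y] zero: DF = P = 567/625 ≈ 0.907200
step 4 [2y] bond c/2=3/100: DF=(1002319/1000000 − 3/100·(0.961500+0.947500+0.907200))/(1+3/100) = 8911/10000 ≈ 0.891100
step 5 [2.5y] bond c/2=23/800: DF=(8106601/8000000 − 23/800·(0.961500+0.947500+0.907200+0.891100))/(1+23/800) = 4407/5000 ≈ 0.881400
step 6 [3y] zero: DF = P = 1089/1250 ≈ 0.871200
step 7 [3.5y] bond c/2=27/800: DF=(8371353/8000000 − 27/800·(0.961500+0.947500+0.907200+0.891100+0.881400+0.871200))/(1+27/800) = 417/500 ≈ 0.834000

1 1/2 1923/2000
2 1 379/400
3 3/2 567/625
4 2 8911/10000
5 5/2 4407/5000
6 3 1089/1250
7 7/2 417/500
DF(3.5y) = 417/500 ≈ 0.834000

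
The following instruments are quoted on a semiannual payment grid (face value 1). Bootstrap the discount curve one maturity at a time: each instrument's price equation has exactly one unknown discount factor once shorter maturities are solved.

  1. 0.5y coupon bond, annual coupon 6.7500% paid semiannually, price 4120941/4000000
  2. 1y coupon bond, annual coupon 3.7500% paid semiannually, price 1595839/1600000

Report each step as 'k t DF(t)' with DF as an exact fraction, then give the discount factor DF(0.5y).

step 1 [0.5y] bond c/2=27/800: DF=(4120941/4000000 − 27/800·(0))/(1+27/800) = 4983/5000 ≈ 0.996600
step 2 [1y] bond c/2=3/160: DF=(1595839/1600000 − 3/160·(0.996600))/(1+3/160) = 9607/10000 ≈ 0.960700

1 1/2 4983/5000
2 1 9607/10000
DF(0.5y) = 4983/5000 ≈ 0.996600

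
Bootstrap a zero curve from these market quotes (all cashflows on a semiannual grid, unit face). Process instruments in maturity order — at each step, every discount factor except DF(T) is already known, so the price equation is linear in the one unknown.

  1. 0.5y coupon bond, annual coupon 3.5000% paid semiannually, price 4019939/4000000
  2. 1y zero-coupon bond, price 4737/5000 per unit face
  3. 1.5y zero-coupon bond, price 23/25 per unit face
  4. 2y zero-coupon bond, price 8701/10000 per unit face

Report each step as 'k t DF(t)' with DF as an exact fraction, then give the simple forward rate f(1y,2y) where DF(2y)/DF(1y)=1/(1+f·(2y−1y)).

1 1/2 9877/10000
2 1 4737/5000
3 3/2 23/25
4 2 8701/10000
f(1y,2y) = ((4737/5000)/(8701/10000) − 1)/(1) = 773/8701 ≈ 8.8840%

step 1 [0.5y] bond c/2=7/400: DF=(4019939/4000000 − 7/400·(0))/(1+7/400) = 9877/10000 ≈ 0.987700
step 2 [1y] zero: DF = P = 4737/5000 ≈ 0.947400
step 3 [1.5y] zero: DF = P = 23/25 ≈ 0.920000
step 4 [2y] zero: DF = P = 8701/10000 ≈ 0.870100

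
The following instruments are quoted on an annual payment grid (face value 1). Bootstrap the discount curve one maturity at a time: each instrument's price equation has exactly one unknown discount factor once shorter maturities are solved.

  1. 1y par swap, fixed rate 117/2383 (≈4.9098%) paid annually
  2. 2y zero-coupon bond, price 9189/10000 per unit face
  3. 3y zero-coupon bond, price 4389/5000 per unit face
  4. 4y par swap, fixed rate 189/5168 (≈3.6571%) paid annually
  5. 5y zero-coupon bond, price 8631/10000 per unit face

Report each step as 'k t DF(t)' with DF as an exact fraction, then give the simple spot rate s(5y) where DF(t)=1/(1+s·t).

step 1 [1y] swap r/1=117/2383: DF=(1 − 117/2383·(0))/(1+117/2383) = 2383/2500 ≈ 0.953200
step 2 [2y] zero: DF = P = 9189/10000 ≈ 0.918900
step 3 [3y] zero: DF = P = 4389/5000 ≈ 0.877800
step 4 [4y] swap r/1=189/5168: DF=(1 − 189/5168·(0.953200+0.918900+0.877800))/(1+189/5168) = 8677/10000 ≈ 0.867700
step 5 [5y] zero: DF = P = 8631/10000 ≈ 0.863100

1 1 2383/2500
2 2 9189/10000
3 3 4389/5000
4 4 8677/10000
5 5 8631/10000
s(5y) = (1/(8631/10000) − 1)/(5) = 1369/43155 ≈ 3.1723%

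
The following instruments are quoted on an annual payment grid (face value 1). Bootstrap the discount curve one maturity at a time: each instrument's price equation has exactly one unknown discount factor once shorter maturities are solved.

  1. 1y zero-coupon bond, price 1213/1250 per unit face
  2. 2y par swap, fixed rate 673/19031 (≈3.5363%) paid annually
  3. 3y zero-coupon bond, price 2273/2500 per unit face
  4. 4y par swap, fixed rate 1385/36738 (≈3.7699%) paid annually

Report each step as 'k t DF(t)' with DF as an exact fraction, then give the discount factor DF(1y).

step 1 [1y] zero: DF = P = 1213/1250 ≈ 0.970400
step 2 [2y] swap r/1=673/19031: DF=(1 − 673/19031·(0.970400))/(1+673/19031) = 9327/10000 ≈ 0.932700
step 3 [3y] zero: DF = P = 2273/2500 ≈ 0.909200
step 4 [4y] swap r/1=1385/36738: DF=(1 − 1385/36738·(0.970400+0.932700+0.909200))/(1+1385/36738) = 1723/2000 ≈ 0.861500

1 1 1213/1250
2 2 9327/10000
3 3 2273/2500
4 4 1723/2000
DF(1y) = 1213/1250 ≈ 0.970400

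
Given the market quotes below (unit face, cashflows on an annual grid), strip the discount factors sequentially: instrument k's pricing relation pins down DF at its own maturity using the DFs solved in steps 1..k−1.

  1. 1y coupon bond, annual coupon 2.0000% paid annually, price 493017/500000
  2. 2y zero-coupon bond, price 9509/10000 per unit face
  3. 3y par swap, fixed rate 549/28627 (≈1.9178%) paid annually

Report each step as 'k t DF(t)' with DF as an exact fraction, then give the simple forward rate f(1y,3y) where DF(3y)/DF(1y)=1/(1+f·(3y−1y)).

step 1 [1y] bond c/1=1/50: DF=(493017/500000 − 1/50·(0))/(1+1/50) = 9667/10000 ≈ 0.966700
step 2 [2y] zero: DF = P = 9509/10000 ≈ 0.950900
step 3 [3y] swap r/1=549/28627: DF=(1 − 549/28627·(0.966700+0.950900))/(1+549/28627) = 9451/10000 ≈ 0.945100

1 1 9667/10000
2 2 9509/10000
3 3 9451/10000
f(1y,3y) = ((9667/10000)/(9451/10000) − 1)/(2) = 108/9451 ≈ 1.1427%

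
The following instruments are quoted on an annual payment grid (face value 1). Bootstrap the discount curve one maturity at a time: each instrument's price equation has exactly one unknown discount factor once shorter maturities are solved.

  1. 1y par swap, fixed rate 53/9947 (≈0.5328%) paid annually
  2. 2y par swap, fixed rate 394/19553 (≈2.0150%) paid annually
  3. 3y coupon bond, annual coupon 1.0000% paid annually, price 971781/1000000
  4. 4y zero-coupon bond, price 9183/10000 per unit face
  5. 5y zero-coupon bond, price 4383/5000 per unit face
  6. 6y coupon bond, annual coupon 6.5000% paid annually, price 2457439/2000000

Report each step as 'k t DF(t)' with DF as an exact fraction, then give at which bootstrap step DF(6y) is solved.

1 1 9947/10000
2 2 4803/5000
3 3 2357/2500
4 4 9183/10000
5 5 4383/5000
6 6 8673/10000
DF(6y) is solved at step 6

step 1 [1y] swap r/1=53/9947: DF=(1 − 53/9947·(0))/(1+53/9947) = 9947/10000 ≈ 0.994700
step 2 [2y] swap r/1=394/19553: DF=(1 − 394/19553·(0.994700))/(1+394/19553) = 4803/5000 ≈ 0.960600
step 3 [3y] bond c/1=1/100: DF=(971781/1000000 − 1/100·(0.994700+0.960600))/(1+1/100) = 2357/2500 ≈ 0.942800
step 4 [4y] zero: DF = P = 9183/10000 ≈ 0.918300
step 5 [5y] zero: DF = P = 4383/5000 ≈ 0.876600
step 6 [6y] bond c/1=13/200: DF=(2457439/2000000 − 13/200·(0.994700+0.960600+0.942800+0.918300+0.876600))/(1+13/200) = 8673/10000 ≈ 0.867300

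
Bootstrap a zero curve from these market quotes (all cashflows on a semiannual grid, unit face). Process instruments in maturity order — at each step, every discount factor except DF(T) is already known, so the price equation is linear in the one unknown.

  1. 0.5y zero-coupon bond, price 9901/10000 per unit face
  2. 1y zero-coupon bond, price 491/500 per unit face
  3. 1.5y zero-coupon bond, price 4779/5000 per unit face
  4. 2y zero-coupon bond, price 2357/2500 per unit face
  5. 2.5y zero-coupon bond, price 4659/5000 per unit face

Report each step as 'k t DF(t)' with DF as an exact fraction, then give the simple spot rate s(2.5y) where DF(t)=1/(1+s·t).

step 1 [0.5y] zero: DF = P = 9901/10000 ≈ 0.990100
step 2 [1y] zero: DF = P = 491/500 ≈ 0.982000
step 3 [1.5y] zero: DF = P = 4779/5000 ≈ 0.955800
step 4 [2y] zero: DF = P = 2357/2500 ≈ 0.942800
step 5 [2.5y] zero: DF = P = 4659/5000 ≈ 0.931800

1 1/2 9901/10000
2 1 491/500
3 3/2 4779/5000
4 2 2357/2500
5 5/2 4659/5000
s(2.5y) = (1/(4659/5000) − 1)/(5/2) = 682/23295 ≈ 2.9277%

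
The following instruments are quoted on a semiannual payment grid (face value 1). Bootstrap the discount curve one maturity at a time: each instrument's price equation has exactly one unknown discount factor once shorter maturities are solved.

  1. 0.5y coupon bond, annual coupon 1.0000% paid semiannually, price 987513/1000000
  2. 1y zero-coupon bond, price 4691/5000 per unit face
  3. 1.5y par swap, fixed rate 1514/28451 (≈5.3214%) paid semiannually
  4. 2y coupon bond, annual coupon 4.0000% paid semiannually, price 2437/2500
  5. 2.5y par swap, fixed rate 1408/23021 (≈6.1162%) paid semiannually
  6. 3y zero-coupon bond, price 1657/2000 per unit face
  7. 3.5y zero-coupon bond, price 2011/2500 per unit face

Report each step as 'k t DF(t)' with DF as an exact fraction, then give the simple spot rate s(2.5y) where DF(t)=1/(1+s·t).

step 1 [0.5y] bond c/2=1/200: DF=(987513/1000000 − 1/200·(0))/(1+1/200) = 4913/5000 ≈ 0.982600
step 2 [1y] zero: DF = P = 4691/5000 ≈ 0.938200
step 3 [1.5y] swap r/2=757/28451: DF=(1 − 757/28451·(0.982600+0.938200))/(1+757/28451) = 9243/10000 ≈ 0.924300
step 4 [2y] bond c/2=1/50: DF=(2437/2500 − 1/50·(0.982600+0.938200+0.924300))/(1+1/50) = 8999/10000 ≈ 0.899900
step 5 [2.5y] swap r/2=704/23021: DF=(1 − 704/23021·(0.982600+0.938200+0.924300+0.899900))/(1+704/23021) = 537/625 ≈ 0.859200
step 6 [3y] zero: DF = P = 1657/2000 ≈ 0.828500
step 7 [3.5y] zero: DF = P = 2011/2500 ≈ 0.804400

1 1/2 4913/5000
2 1 4691/5000
3 3/2 9243/10000
4 2 8999/10000
5 5/2 537/625
6 3 1657/2000
7 7/2 2011/2500
s(2.5y) = (1/(537/625) − 1)/(5/2) = 176/2685 ≈ 6.5549%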